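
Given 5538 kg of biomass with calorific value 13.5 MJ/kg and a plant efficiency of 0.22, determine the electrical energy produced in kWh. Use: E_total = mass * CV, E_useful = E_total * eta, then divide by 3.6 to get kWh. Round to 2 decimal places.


Total energy = mass * CV = 5538 * 13.5 = 74763.0 MJ
Useful energy = total * eta = 74763.0 * 0.22 = 16447.86 MJ
Convert to kWh: 16447.86 / 3.6
Useful energy = 4568.85 kWh

4568.85


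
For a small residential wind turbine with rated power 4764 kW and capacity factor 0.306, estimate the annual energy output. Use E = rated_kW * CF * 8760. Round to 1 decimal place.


Annual energy = rated_kW * capacity_factor * hours_per_year
Given: P_rated = 4764 kW, CF = 0.306, hours = 8760
E = 4764 * 0.306 * 8760
E = 12770187.8 kWh

12770187.8


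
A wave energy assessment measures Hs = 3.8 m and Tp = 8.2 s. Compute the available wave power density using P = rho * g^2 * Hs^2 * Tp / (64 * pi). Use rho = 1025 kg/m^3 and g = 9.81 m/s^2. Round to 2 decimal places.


Apply wave power formula:
  g^2 = 9.81^2 = 96.2361
  Hs^2 = 3.8^2 = 14.44
  Numerator = rho * g^2 * Hs^2 * Tp = 1025 * 96.2361 * 14.44 * 8.2 = 11680002.23
  Denominator = 64 * pi = 201.0619
  P = 11680002.23 / 201.0619 = 58091.57 W/m

58091.57


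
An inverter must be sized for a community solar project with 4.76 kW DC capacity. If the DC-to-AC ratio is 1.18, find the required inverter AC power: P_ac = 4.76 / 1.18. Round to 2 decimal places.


The inverter AC capacity is determined by the DC/AC ratio.
Given: P_dc = 4.76 kW, DC/AC ratio = 1.18
P_ac = P_dc / ratio = 4.76 / 1.18
P_ac = 4.03 kW

4.03


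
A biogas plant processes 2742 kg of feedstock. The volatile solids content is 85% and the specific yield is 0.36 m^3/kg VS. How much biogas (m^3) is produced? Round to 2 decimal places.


Compute volatile solids:
  VS = mass * VS_fraction = 2742 * 0.85 = 2330.7 kg
Calculate biogas volume:
  Biogas = VS * specific_yield = 2330.7 * 0.36
  Biogas = 839.05 m^3

839.05


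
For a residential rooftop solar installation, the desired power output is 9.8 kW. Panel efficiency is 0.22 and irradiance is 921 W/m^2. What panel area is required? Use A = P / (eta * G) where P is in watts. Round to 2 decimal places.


Convert target power to watts: P = 9.8 * 1000 = 9800.0 W
Compute denominator: eta * G = 0.22 * 921 = 202.62
Required area A = P / (eta * G) = 9800.0 / 202.62
A = 48.37 m^2

48.37


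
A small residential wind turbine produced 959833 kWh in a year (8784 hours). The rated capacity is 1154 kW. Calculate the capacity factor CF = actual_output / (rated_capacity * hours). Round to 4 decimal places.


Capacity factor = actual output / maximum possible output
Maximum possible = rated * hours = 1154 * 8784 = 10136736 kWh
CF = 959833 / 10136736
CF = 0.0947

0.0947


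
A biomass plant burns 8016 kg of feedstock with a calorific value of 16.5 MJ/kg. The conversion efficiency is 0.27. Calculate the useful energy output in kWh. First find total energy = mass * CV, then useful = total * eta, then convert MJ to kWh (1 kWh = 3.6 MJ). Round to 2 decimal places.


Total energy = mass * CV = 8016 * 16.5 = 132264.0 MJ
Useful energy = total * eta = 132264.0 * 0.27 = 35711.28 MJ
Convert to kWh: 35711.28 / 3.6
Useful energy = 9919.80 kWh

9919.80


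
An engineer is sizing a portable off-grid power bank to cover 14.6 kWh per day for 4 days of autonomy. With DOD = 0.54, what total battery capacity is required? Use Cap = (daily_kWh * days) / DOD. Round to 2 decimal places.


Total energy needed = daily * days = 14.6 * 4 = 58.4 kWh
Account for depth of discharge:
  Cap = total_energy / DOD = 58.4 / 0.54
  Cap = 108.15 kWh

108.15


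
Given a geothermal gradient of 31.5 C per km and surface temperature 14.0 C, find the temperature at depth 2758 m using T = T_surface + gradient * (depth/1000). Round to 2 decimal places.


Convert depth to km: 2758 / 1000 = 2.758 km
Temperature increase = gradient * depth_km = 31.5 * 2.758 = 86.88 C
Temperature at depth = T_surface + delta_T = 14.0 + 86.88
T = 100.88 C

100.88


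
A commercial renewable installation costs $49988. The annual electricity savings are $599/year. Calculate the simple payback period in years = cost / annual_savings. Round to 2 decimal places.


Simple payback period = initial cost / annual savings
Payback = 49988 / 599
Payback = 83.45 years

83.45


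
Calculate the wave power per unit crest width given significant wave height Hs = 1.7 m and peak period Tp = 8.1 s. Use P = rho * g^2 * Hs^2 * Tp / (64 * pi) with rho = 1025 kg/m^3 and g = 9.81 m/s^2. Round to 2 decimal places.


Apply wave power formula:
  g^2 = 9.81^2 = 96.2361
  Hs^2 = 1.7^2 = 2.89
  Numerator = rho * g^2 * Hs^2 * Tp = 1025 * 96.2361 * 2.89 * 8.1 = 2309110.64
  Denominator = 64 * pi = 201.0619
  P = 2309110.64 / 201.0619 = 11484.57 W/m

11484.57


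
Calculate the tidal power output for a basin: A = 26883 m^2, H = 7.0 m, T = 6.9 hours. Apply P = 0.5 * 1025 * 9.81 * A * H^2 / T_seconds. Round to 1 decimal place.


Convert period to seconds: T = 6.9 * 3600 = 24840.0 s
H^2 = 7.0^2 = 49.0
P = 0.5 * rho * g * A * H^2 / T
P = 0.5 * 1025 * 9.81 * 26883 * 49.0 / 24840.0
P = 266615.3 W

266615.3


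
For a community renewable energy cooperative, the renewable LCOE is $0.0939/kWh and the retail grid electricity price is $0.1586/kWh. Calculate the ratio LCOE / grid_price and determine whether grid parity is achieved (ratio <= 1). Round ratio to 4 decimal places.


Compare LCOE to grid price:
  LCOE = $0.0939/kWh, Grid price = $0.1586/kWh
  Ratio = LCOE / grid_price = 0.0939 / 0.1586 = 0.5921
  Grid parity achieved (ratio <= 1)? yes

0.5921


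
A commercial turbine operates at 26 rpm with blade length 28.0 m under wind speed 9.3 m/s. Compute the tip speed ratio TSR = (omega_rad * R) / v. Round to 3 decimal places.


Convert rotational speed to rad/s:
  omega = 26 * 2 * pi / 60 = 2.7227 rad/s
Compute tip speed:
  v_tip = omega * R = 2.7227 * 28.0 = 76.236 m/s
Tip speed ratio:
  TSR = v_tip / v_wind = 76.236 / 9.3 = 8.197

8.197


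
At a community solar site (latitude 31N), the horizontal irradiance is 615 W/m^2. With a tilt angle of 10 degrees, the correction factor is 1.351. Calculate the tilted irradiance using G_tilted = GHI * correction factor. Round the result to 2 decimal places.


Identify the given values:
  GHI = 615 W/m^2, tilt correction factor = 1.351
Apply the formula G_tilted = GHI * factor:
  G_tilted = 615 * 1.351
  G_tilted = 830.87 W/m^2

830.87


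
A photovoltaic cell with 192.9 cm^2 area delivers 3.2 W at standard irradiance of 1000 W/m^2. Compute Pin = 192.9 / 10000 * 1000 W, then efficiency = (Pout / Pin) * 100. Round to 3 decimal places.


First compute the input power:
  Pin = area_cm2 / 10000 * G = 192.9 / 10000 * 1000 = 19.29 W
Then compute efficiency:
  Efficiency = (Pout / Pin) * 100 = (3.2 / 19.29) * 100
  Efficiency = 16.589%

16.589


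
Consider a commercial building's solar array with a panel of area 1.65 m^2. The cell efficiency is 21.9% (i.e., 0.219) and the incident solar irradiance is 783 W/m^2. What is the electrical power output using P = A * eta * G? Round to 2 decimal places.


Use the solar power formula P = A * eta * G.
Given: A = 1.65 m^2, eta = 0.219, G = 783 W/m^2
P = 1.65 * 0.219 * 783
P = 282.94 W

282.94


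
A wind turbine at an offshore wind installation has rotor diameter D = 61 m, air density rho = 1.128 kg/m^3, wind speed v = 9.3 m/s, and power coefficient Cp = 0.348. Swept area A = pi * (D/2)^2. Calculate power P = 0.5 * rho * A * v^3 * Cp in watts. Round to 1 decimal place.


Step 1 -- Compute swept area:
  A = pi * (D/2)^2 = pi * (61/2)^2 = 2922.47 m^2
Step 2 -- Apply wind power equation:
  P = 0.5 * rho * A * v^3 * Cp
  v^3 = 9.3^3 = 804.357
  P = 0.5 * 1.128 * 2922.47 * 804.357 * 0.348
  P = 461377.9 W

461377.9


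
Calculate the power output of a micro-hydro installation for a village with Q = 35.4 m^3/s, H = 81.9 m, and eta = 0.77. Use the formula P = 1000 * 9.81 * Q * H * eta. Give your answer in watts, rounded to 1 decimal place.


Apply the hydropower formula P = rho * g * Q * H * eta
rho * g = 1000 * 9.81 = 9810.0
P = 9810.0 * 35.4 * 81.9 * 0.77
P = 21900140.3 W

21900140.3


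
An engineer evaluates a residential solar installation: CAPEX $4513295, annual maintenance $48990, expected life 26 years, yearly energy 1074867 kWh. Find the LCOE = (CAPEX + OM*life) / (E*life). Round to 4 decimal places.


Total cost = CAPEX + OM * lifetime = 4513295 + 48990 * 26 = 4513295 + 1273740 = 5787035
Total generation = annual * lifetime = 1074867 * 26 = 27946542 kWh
LCOE = 5787035 / 27946542
LCOE = 0.2071 $/kWh

0.2071


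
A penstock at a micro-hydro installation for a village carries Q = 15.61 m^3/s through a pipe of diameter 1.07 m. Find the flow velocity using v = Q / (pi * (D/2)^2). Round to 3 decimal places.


Compute pipe cross-sectional area:
  A = pi * (D/2)^2 = pi * (1.07/2)^2 = 0.8992 m^2
Calculate velocity:
  v = Q / A = 15.61 / 0.8992
  v = 17.360 m/s

17.360


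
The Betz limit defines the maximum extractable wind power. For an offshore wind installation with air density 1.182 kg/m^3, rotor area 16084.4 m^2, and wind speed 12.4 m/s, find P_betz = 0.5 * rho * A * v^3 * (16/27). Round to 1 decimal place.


The Betz coefficient Cp_max = 16/27 = 0.5926
v^3 = 12.4^3 = 1906.624
P_betz = 0.5 * rho * A * v^3 * Cp_max
P_betz = 0.5 * 1.182 * 16084.4 * 1906.624 * 0.5926
P_betz = 10740230.9 W

10740230.9


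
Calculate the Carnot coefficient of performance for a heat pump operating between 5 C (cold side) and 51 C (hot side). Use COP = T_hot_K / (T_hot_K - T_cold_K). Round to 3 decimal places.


Convert to Kelvin:
  T_hot = 51 + 273.15 = 324.15 K
  T_cold = 5 + 273.15 = 278.15 K
Apply Carnot COP formula:
  COP = T_hot_K / (T_hot_K - T_cold_K) = 324.15 / 46.0
  COP = 7.047

7.047


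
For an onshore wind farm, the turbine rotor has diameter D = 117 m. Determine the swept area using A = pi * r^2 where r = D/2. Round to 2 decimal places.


Compute the rotor radius:
  r = D / 2 = 117 / 2 = 58.5 m
Calculate swept area:
  A = pi * r^2 = pi * 58.5^2
  A = 10751.32 m^2

10751.32


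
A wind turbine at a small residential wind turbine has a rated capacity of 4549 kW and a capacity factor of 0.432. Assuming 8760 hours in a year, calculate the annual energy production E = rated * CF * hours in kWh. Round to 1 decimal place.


Annual energy = rated_kW * capacity_factor * hours_per_year
Given: P_rated = 4549 kW, CF = 0.432, hours = 8760
E = 4549 * 0.432 * 8760
E = 17214871.7 kWh

17214871.7


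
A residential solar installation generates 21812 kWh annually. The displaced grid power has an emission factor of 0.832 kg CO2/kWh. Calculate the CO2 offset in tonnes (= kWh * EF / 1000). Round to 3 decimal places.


CO2 offset in kg = generation * emission_factor
CO2 offset = 21812 * 0.832 = 18147.58 kg
Convert to tonnes:
  CO2 offset = 18147.58 / 1000 = 18.148 tonnes

18.148


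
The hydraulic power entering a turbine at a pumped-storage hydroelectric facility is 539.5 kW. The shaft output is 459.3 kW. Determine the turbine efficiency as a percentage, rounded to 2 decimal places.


Turbine efficiency = (output power / input power) * 100
eta = (459.3 / 539.5) * 100
eta = 85.13%

85.13


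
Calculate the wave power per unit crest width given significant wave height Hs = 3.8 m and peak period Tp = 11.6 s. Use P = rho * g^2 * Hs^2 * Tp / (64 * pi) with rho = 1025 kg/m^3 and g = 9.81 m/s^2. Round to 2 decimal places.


Apply wave power formula:
  g^2 = 9.81^2 = 96.2361
  Hs^2 = 3.8^2 = 14.44
  Numerator = rho * g^2 * Hs^2 * Tp = 1025 * 96.2361 * 14.44 * 11.6 = 16522929.99
  Denominator = 64 * pi = 201.0619
  P = 16522929.99 / 201.0619 = 82178.31 W/m

82178.31


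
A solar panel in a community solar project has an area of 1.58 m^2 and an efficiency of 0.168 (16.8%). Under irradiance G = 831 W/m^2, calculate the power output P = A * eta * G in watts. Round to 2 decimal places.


Use the solar power formula P = A * eta * G.
Given: A = 1.58 m^2, eta = 0.168, G = 831 W/m^2
P = 1.58 * 0.168 * 831
P = 220.58 W

220.58


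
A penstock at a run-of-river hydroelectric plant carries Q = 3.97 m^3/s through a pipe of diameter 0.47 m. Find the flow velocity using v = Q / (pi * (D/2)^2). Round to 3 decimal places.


Compute pipe cross-sectional area:
  A = pi * (D/2)^2 = pi * (0.47/2)^2 = 0.1735 m^2
Calculate velocity:
  v = Q / A = 3.97 / 0.1735
  v = 22.883 m/s

22.883


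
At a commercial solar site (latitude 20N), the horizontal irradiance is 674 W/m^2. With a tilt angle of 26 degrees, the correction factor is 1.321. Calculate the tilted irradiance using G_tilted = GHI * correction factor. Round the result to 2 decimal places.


Identify the given values:
  GHI = 674 W/m^2, tilt correction factor = 1.321
Apply the formula G_tilted = GHI * factor:
  G_tilted = 674 * 1.321
  G_tilted = 890.35 W/m^2

890.35


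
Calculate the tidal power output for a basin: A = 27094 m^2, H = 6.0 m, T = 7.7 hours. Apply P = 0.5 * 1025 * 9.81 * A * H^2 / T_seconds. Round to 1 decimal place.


Convert period to seconds: T = 7.7 * 3600 = 27720.0 s
H^2 = 6.0^2 = 36.0
P = 0.5 * rho * g * A * H^2 / T
P = 0.5 * 1025 * 9.81 * 27094 * 36.0 / 27720.0
P = 176907.1 W

176907.1


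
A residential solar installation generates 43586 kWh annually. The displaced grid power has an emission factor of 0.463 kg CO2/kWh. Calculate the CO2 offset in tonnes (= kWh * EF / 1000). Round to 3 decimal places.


CO2 offset in kg = generation * emission_factor
CO2 offset = 43586 * 0.463 = 20180.32 kg
Convert to tonnes:
  CO2 offset = 20180.32 / 1000 = 20.180 tonnes

20.180


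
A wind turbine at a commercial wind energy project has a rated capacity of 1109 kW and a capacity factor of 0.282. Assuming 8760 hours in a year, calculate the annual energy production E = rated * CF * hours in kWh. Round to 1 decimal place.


Annual energy = rated_kW * capacity_factor * hours_per_year
Given: P_rated = 1109 kW, CF = 0.282, hours = 8760
E = 1109 * 0.282 * 8760
E = 2739584.9 kWh

2739584.9


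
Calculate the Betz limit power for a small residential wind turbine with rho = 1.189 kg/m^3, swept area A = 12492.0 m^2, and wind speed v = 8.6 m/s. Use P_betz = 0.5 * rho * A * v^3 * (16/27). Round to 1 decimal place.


The Betz coefficient Cp_max = 16/27 = 0.5926
v^3 = 8.6^3 = 636.056
P_betz = 0.5 * rho * A * v^3 * Cp_max
P_betz = 0.5 * 1.189 * 12492.0 * 636.056 * 0.5926
P_betz = 2799209.5 W

2799209.5


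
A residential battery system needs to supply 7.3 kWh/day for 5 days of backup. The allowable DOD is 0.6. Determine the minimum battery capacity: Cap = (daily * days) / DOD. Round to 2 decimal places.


Total energy needed = daily * days = 7.3 * 5 = 36.5 kWh
Account for depth of discharge:
  Cap = total_energy / DOD = 36.5 / 0.6
  Cap = 60.83 kWh

60.83


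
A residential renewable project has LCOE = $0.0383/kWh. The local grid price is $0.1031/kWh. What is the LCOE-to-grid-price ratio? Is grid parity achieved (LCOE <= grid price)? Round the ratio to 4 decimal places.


Compare LCOE to grid price:
  LCOE = $0.0383/kWh, Grid price = $0.1031/kWh
  Ratio = LCOE / grid_price = 0.0383 / 0.1031 = 0.3715
  Grid parity achieved (ratio <= 1)? yes

0.3715


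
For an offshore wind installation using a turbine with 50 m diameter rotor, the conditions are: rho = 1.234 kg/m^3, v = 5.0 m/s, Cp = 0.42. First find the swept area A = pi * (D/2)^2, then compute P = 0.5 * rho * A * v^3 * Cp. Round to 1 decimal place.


Step 1 -- Compute swept area:
  A = pi * (D/2)^2 = pi * (50/2)^2 = 1963.5 m^2
Step 2 -- Apply wind power equation:
  P = 0.5 * rho * A * v^3 * Cp
  v^3 = 5.0^3 = 125.0
  P = 0.5 * 1.234 * 1963.5 * 125.0 * 0.42
  P = 63602.5 W

63602.5


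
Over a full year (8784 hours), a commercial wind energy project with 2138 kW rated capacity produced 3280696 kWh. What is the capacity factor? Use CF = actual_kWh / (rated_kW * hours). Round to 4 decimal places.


Capacity factor = actual output / maximum possible output
Maximum possible = rated * hours = 2138 * 8784 = 18780192 kWh
CF = 3280696 / 18780192
CF = 0.1747

0.1747


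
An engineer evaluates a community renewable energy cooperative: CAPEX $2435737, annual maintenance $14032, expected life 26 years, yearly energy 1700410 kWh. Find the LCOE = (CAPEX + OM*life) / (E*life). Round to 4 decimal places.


Total cost = CAPEX + OM * lifetime = 2435737 + 14032 * 26 = 2435737 + 364832 = 2800569
Total generation = annual * lifetime = 1700410 * 26 = 44210660 kWh
LCOE = 2800569 / 44210660
LCOE = 0.0633 $/kWh

0.0633


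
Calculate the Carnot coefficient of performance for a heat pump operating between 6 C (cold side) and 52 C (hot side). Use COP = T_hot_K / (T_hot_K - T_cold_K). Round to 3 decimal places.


Convert to Kelvin:
  T_hot = 52 + 273.15 = 325.15 K
  T_cold = 6 + 273.15 = 279.15 K
Apply Carnot COP formula:
  COP = T_hot_K / (T_hot_K - T_cold_K) = 325.15 / 46.0
  COP = 7.068

7.068


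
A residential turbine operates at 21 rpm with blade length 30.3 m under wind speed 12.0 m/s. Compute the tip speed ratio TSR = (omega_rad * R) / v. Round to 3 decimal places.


Convert rotational speed to rad/s:
  omega = 21 * 2 * pi / 60 = 2.1991 rad/s
Compute tip speed:
  v_tip = omega * R = 2.1991 * 30.3 = 66.633 m/s
Tip speed ratio:
  TSR = v_tip / v_wind = 66.633 / 12.0 = 5.553

5.553


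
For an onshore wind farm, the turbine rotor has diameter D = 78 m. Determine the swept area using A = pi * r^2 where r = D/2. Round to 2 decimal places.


Compute the rotor radius:
  r = D / 2 = 78 / 2 = 39.0 m
Calculate swept area:
  A = pi * r^2 = pi * 39.0^2
  A = 4778.36 m^2

4778.36


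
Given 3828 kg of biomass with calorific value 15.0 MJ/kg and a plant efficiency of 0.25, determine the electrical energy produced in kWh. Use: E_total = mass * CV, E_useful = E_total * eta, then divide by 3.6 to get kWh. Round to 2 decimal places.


Total energy = mass * CV = 3828 * 15.0 = 57420.0 MJ
Useful energy = total * eta = 57420.0 * 0.25 = 14355.0 MJ
Convert to kWh: 14355.0 / 3.6
Useful energy = 3987.50 kWh

3987.50


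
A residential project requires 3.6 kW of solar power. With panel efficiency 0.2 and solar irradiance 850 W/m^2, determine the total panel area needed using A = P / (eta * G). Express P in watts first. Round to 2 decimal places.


Convert target power to watts: P = 3.6 * 1000 = 3600.0 W
Compute denominator: eta * G = 0.2 * 850 = 170.0
Required area A = P / (eta * G) = 3600.0 / 170.0
A = 21.18 m^2

21.18


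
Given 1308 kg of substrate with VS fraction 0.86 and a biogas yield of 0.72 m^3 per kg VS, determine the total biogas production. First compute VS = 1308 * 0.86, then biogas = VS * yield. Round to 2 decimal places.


Compute volatile solids:
  VS = mass * VS_fraction = 1308 * 0.86 = 1124.88 kg
Calculate biogas volume:
  Biogas = VS * specific_yield = 1124.88 * 0.72
  Biogas = 809.91 m^3

809.91


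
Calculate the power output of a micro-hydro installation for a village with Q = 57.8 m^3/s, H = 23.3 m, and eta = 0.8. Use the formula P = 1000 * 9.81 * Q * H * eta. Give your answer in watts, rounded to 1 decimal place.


Apply the hydropower formula P = rho * g * Q * H * eta
rho * g = 1000 * 9.81 = 9810.0
P = 9810.0 * 57.8 * 23.3 * 0.8
P = 10569215.5 W

10569215.5


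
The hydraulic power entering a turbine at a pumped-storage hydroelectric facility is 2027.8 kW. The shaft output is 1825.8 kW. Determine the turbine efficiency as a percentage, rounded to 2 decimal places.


Turbine efficiency = (output power / input power) * 100
eta = (1825.8 / 2027.8) * 100
eta = 90.04%

90.04


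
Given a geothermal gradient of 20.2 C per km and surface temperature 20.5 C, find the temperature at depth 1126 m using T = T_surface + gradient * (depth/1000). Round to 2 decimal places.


Convert depth to km: 1126 / 1000 = 1.126 km
Temperature increase = gradient * depth_km = 20.2 * 1.126 = 22.75 C
Temperature at depth = T_surface + delta_T = 20.5 + 22.75
T = 43.25 C

43.25


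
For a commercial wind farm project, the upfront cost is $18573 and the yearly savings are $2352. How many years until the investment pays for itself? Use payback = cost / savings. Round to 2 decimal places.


Simple payback period = initial cost / annual savings
Payback = 18573 / 2352
Payback = 7.90 years

7.90


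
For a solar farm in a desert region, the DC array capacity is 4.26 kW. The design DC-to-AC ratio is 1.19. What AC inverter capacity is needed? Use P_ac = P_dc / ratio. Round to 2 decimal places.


The inverter AC capacity is determined by the DC/AC ratio.
Given: P_dc = 4.26 kW, DC/AC ratio = 1.19
P_ac = P_dc / ratio = 4.26 / 1.19
P_ac = 3.58 kW

3.58


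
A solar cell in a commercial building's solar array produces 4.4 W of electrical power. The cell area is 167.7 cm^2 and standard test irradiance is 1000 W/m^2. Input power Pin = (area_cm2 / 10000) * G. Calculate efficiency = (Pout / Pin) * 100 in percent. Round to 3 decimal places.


First compute the input power:
  Pin = area_cm2 / 10000 * G = 167.7 / 10000 * 1000 = 16.77 W
Then compute efficiency:
  Efficiency = (Pout / Pin) * 100 = (4.4 / 16.77) * 100
  Efficiency = 26.237%

26.237


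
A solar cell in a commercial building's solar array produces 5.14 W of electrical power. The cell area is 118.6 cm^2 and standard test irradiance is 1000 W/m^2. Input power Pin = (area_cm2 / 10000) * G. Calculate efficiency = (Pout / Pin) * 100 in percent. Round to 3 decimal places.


First compute the input power:
  Pin = area_cm2 / 10000 * G = 118.6 / 10000 * 1000 = 11.86 W
Then compute efficiency:
  Efficiency = (Pout / Pin) * 100 = (5.14 / 11.86) * 100
  Efficiency = 43.339%

43.339


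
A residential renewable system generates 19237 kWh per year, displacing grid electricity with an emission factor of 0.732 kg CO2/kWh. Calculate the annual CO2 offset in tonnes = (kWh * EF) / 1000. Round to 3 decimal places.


CO2 offset in kg = generation * emission_factor
CO2 offset = 19237 * 0.732 = 14081.48 kg
Convert to tonnes:
  CO2 offset = 14081.48 / 1000 = 14.081 tonnes

14.081


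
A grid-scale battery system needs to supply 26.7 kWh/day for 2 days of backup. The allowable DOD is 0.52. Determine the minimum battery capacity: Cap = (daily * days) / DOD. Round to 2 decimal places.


Total energy needed = daily * days = 26.7 * 2 = 53.4 kWh
Account for depth of discharge:
  Cap = total_energy / DOD = 53.4 / 0.52
  Cap = 102.69 kWh

102.69


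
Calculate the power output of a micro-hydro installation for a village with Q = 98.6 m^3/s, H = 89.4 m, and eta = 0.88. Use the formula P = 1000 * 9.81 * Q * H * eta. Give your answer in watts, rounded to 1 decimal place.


Apply the hydropower formula P = rho * g * Q * H * eta
rho * g = 1000 * 9.81 = 9810.0
P = 9810.0 * 98.6 * 89.4 * 0.88
P = 76096750.8 W

76096750.8


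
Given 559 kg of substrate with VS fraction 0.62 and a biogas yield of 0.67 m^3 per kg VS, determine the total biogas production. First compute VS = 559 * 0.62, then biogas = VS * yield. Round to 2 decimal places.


Compute volatile solids:
  VS = mass * VS_fraction = 559 * 0.62 = 346.58 kg
Calculate biogas volume:
  Biogas = VS * specific_yield = 346.58 * 0.67
  Biogas = 232.21 m^3

232.21


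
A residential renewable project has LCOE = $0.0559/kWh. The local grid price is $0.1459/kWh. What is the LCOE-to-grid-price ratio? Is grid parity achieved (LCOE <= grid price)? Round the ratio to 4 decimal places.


Compare LCOE to grid price:
  LCOE = $0.0559/kWh, Grid price = $0.1459/kWh
  Ratio = LCOE / grid_price = 0.0559 / 0.1459 = 0.3831
  Grid parity achieved (ratio <= 1)? yes

0.3831


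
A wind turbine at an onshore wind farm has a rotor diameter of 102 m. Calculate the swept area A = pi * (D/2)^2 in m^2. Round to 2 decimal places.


Compute the rotor radius:
  r = D / 2 = 102 / 2 = 51.0 m
Calculate swept area:
  A = pi * r^2 = pi * 51.0^2
  A = 8171.28 m^2

8171.28


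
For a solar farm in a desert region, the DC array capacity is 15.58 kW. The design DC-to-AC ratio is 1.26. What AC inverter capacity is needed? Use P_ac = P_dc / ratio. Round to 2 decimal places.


The inverter AC capacity is determined by the DC/AC ratio.
Given: P_dc = 15.58 kW, DC/AC ratio = 1.26
P_ac = P_dc / ratio = 15.58 / 1.26
P_ac = 12.37 kW

12.37


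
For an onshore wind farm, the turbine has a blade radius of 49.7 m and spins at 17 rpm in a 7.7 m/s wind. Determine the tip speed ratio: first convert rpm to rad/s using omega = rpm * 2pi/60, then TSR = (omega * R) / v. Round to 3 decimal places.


Convert rotational speed to rad/s:
  omega = 17 * 2 * pi / 60 = 1.7802 rad/s
Compute tip speed:
  v_tip = omega * R = 1.7802 * 49.7 = 88.478 m/s
Tip speed ratio:
  TSR = v_tip / v_wind = 88.478 / 7.7 = 11.491

11.491


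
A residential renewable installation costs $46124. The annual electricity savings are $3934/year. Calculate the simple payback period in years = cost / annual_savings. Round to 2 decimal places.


Simple payback period = initial cost / annual savings
Payback = 46124 / 3934
Payback = 11.72 years

11.72


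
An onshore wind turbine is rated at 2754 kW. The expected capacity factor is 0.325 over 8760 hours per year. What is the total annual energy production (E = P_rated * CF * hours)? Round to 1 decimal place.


Annual energy = rated_kW * capacity_factor * hours_per_year
Given: P_rated = 2754 kW, CF = 0.325, hours = 8760
E = 2754 * 0.325 * 8760
E = 7840638.0 kWh

7840638.0


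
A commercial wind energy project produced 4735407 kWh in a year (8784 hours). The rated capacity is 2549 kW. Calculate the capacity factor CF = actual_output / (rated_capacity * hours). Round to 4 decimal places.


Capacity factor = actual output / maximum possible output
Maximum possible = rated * hours = 2549 * 8784 = 22390416 kWh
CF = 4735407 / 22390416
CF = 0.2115

0.2115


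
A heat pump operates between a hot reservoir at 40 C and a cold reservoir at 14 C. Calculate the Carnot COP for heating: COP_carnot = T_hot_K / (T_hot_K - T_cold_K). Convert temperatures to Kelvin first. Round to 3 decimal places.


Convert to Kelvin:
  T_hot = 40 + 273.15 = 313.15 K
  T_cold = 14 + 273.15 = 287.15 K
Apply Carnot COP formula:
  COP = T_hot_K / (T_hot_K - T_cold_K) = 313.15 / 26.0
  COP = 12.044

12.044


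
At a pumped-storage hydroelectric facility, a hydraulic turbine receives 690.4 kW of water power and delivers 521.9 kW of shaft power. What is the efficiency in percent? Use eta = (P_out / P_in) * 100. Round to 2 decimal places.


Turbine efficiency = (output power / input power) * 100
eta = (521.9 / 690.4) * 100
eta = 75.59%

75.59


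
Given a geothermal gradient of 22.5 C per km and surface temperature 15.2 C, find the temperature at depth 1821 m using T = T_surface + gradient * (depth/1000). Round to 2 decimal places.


Convert depth to km: 1821 / 1000 = 1.821 km
Temperature increase = gradient * depth_km = 22.5 * 1.821 = 40.97 C
Temperature at depth = T_surface + delta_T = 15.2 + 40.97
T = 56.17 C

56.17


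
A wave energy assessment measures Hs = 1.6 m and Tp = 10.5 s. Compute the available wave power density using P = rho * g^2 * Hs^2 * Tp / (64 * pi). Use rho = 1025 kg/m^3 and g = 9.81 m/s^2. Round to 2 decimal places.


Apply wave power formula:
  g^2 = 9.81^2 = 96.2361
  Hs^2 = 1.6^2 = 2.56
  Numerator = rho * g^2 * Hs^2 * Tp = 1025 * 96.2361 * 2.56 * 10.5 = 2651497.03
  Denominator = 64 * pi = 201.0619
  P = 2651497.03 / 201.0619 = 13187.46 W/m

13187.46


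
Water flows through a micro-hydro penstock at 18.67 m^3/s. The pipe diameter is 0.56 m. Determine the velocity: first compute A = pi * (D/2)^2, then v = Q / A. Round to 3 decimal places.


Compute pipe cross-sectional area:
  A = pi * (D/2)^2 = pi * (0.56/2)^2 = 0.2463 m^2
Calculate velocity:
  v = Q / A = 18.67 / 0.2463
  v = 75.802 m/s

75.802


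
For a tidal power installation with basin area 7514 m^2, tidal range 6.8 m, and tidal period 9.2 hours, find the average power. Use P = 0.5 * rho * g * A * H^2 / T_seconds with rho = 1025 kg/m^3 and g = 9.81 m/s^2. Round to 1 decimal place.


Convert period to seconds: T = 9.2 * 3600 = 33120.0 s
H^2 = 6.8^2 = 46.24
P = 0.5 * rho * g * A * H^2 / T
P = 0.5 * 1025 * 9.81 * 7514 * 46.24 / 33120.0
P = 52742.6 W

52742.6


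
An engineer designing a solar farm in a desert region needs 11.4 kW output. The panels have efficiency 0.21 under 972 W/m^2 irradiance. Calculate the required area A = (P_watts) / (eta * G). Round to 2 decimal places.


Convert target power to watts: P = 11.4 * 1000 = 11400.0 W
Compute denominator: eta * G = 0.21 * 972 = 204.12
Required area A = P / (eta * G) = 11400.0 / 204.12
A = 55.85 m^2

55.85


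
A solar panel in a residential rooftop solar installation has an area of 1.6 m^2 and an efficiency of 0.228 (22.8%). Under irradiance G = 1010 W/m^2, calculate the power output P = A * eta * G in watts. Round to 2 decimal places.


Use the solar power formula P = A * eta * G.
Given: A = 1.6 m^2, eta = 0.228, G = 1010 W/m^2
P = 1.6 * 0.228 * 1010
P = 368.45 W

368.45


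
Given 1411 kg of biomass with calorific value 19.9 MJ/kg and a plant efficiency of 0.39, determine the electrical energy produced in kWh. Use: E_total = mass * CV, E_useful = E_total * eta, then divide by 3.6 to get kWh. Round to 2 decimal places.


Total energy = mass * CV = 1411 * 19.9 = 28078.9 MJ
Useful energy = total * eta = 28078.9 * 0.39 = 10950.77 MJ
Convert to kWh: 10950.77 / 3.6
Useful energy = 3041.88 kWh

3041.88


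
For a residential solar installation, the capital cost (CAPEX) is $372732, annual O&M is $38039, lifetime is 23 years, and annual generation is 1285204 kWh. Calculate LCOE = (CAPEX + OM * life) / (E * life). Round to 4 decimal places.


Total cost = CAPEX + OM * lifetime = 372732 + 38039 * 23 = 372732 + 874897 = 1247629
Total generation = annual * lifetime = 1285204 * 23 = 29559692 kWh
LCOE = 1247629 / 29559692
LCOE = 0.0422 $/kWh

0.0422


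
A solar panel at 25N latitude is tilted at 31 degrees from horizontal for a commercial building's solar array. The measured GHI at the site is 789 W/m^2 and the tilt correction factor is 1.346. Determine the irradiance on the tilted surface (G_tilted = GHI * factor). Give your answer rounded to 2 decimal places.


Identify the given values:
  GHI = 789 W/m^2, tilt correction factor = 1.346
Apply the formula G_tilted = GHI * factor:
  G_tilted = 789 * 1.346
  G_tilted = 1061.99 W/m^2

1061.99


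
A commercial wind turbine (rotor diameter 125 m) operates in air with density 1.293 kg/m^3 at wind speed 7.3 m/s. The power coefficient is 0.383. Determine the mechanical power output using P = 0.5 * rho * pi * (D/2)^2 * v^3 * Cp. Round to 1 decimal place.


Step 1 -- Compute swept area:
  A = pi * (D/2)^2 = pi * (125/2)^2 = 12271.85 m^2
Step 2 -- Apply wind power equation:
  P = 0.5 * rho * A * v^3 * Cp
  v^3 = 7.3^3 = 389.017
  P = 0.5 * 1.293 * 12271.85 * 389.017 * 0.383
  P = 1182077.1 W

1182077.1


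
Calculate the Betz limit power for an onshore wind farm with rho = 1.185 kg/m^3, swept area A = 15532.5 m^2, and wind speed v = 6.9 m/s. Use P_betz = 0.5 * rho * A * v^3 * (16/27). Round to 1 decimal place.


The Betz coefficient Cp_max = 16/27 = 0.5926
v^3 = 6.9^3 = 328.509
P_betz = 0.5 * rho * A * v^3 * Cp_max
P_betz = 0.5 * 1.185 * 15532.5 * 328.509 * 0.5926
P_betz = 1791567.6 W

1791567.6


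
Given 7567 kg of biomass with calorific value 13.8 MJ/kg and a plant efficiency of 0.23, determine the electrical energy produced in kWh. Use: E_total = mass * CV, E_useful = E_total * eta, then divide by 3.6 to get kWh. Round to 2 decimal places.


Total energy = mass * CV = 7567 * 13.8 = 104424.6 MJ
Useful energy = total * eta = 104424.6 * 0.23 = 24017.66 MJ
Convert to kWh: 24017.66 / 3.6
Useful energy = 6671.57 kWh

6671.57


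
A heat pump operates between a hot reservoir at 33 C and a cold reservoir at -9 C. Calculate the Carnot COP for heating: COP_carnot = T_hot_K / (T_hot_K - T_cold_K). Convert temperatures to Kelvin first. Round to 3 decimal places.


Convert to Kelvin:
  T_hot = 33 + 273.15 = 306.15 K
  T_cold = -9 + 273.15 = 264.15 K
Apply Carnot COP formula:
  COP = T_hot_K / (T_hot_K - T_cold_K) = 306.15 / 42.0
  COP = 7.289

7.289


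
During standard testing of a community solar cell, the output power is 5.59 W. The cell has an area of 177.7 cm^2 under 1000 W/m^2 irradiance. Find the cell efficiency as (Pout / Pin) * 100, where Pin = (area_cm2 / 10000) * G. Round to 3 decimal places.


First compute the input power:
  Pin = area_cm2 / 10000 * G = 177.7 / 10000 * 1000 = 17.77 W
Then compute efficiency:
  Efficiency = (Pout / Pin) * 100 = (5.59 / 17.77) * 100
  Efficiency = 31.458%

31.458


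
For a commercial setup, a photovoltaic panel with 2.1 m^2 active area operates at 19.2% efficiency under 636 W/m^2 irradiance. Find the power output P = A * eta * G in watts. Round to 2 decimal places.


Use the solar power formula P = A * eta * G.
Given: A = 2.1 m^2, eta = 0.192, G = 636 W/m^2
P = 2.1 * 0.192 * 636
P = 256.44 W

256.44


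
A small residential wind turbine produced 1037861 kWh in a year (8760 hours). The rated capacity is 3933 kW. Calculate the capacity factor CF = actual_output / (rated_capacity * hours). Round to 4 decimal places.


Capacity factor = actual output / maximum possible output
Maximum possible = rated * hours = 3933 * 8760 = 34453080 kWh
CF = 1037861 / 34453080
CF = 0.0301

0.0301


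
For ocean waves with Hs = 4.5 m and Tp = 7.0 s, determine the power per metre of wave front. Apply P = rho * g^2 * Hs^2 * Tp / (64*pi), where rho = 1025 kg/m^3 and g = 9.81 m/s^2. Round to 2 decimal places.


Apply wave power formula:
  g^2 = 9.81^2 = 96.2361
  Hs^2 = 4.5^2 = 20.25
  Numerator = rho * g^2 * Hs^2 * Tp = 1025 * 96.2361 * 20.25 * 7.0 = 13982503.85
  Denominator = 64 * pi = 201.0619
  P = 13982503.85 / 201.0619 = 69543.27 W/m

69543.27


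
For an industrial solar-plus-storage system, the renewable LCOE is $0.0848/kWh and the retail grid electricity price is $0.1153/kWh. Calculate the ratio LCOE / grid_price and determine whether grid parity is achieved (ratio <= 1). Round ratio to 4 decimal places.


Compare LCOE to grid price:
  LCOE = $0.0848/kWh, Grid price = $0.1153/kWh
  Ratio = LCOE / grid_price = 0.0848 / 0.1153 = 0.7355
  Grid parity achieved (ratio <= 1)? yes

0.7355


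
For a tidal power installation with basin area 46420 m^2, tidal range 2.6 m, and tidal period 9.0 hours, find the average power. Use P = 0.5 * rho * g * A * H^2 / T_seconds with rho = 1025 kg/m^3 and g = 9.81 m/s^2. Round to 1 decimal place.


Convert period to seconds: T = 9.0 * 3600 = 32400.0 s
H^2 = 2.6^2 = 6.76
P = 0.5 * rho * g * A * H^2 / T
P = 0.5 * 1025 * 9.81 * 46420 * 6.76 / 32400.0
P = 48693.4 W

48693.4


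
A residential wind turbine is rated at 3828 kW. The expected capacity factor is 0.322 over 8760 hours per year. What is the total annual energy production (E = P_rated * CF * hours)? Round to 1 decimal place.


Annual energy = rated_kW * capacity_factor * hours_per_year
Given: P_rated = 3828 kW, CF = 0.322, hours = 8760
E = 3828 * 0.322 * 8760
E = 10797716.2 kWh

10797716.2


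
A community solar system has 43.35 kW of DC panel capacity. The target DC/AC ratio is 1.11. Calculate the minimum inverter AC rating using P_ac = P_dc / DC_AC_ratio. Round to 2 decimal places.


The inverter AC capacity is determined by the DC/AC ratio.
Given: P_dc = 43.35 kW, DC/AC ratio = 1.11
P_ac = P_dc / ratio = 43.35 / 1.11
P_ac = 39.05 kW

39.05


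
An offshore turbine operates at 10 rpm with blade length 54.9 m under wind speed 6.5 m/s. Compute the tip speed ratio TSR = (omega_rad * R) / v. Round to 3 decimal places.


Convert rotational speed to rad/s:
  omega = 10 * 2 * pi / 60 = 1.0472 rad/s
Compute tip speed:
  v_tip = omega * R = 1.0472 * 54.9 = 57.491 m/s
Tip speed ratio:
  TSR = v_tip / v_wind = 57.491 / 6.5 = 8.845

8.845


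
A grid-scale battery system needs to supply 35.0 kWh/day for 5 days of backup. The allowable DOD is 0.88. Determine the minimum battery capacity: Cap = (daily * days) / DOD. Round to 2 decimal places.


Total energy needed = daily * days = 35.0 * 5 = 175.0 kWh
Account for depth of discharge:
  Cap = total_energy / DOD = 175.0 / 0.88
  Cap = 198.86 kWh

198.86


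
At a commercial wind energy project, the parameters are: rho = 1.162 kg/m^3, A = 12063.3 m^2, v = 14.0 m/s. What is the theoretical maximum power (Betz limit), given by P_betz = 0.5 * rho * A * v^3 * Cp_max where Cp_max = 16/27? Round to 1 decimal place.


The Betz coefficient Cp_max = 16/27 = 0.5926
v^3 = 14.0^3 = 2744.0
P_betz = 0.5 * rho * A * v^3 * Cp_max
P_betz = 0.5 * 1.162 * 12063.3 * 2744.0 * 0.5926
P_betz = 11396791.1 W

11396791.1


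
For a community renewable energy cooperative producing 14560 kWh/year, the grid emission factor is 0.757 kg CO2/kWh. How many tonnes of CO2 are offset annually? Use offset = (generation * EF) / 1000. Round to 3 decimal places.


CO2 offset in kg = generation * emission_factor
CO2 offset = 14560 * 0.757 = 11021.92 kg
Convert to tonnes:
  CO2 offset = 11021.92 / 1000 = 11.022 tonnes

11.022


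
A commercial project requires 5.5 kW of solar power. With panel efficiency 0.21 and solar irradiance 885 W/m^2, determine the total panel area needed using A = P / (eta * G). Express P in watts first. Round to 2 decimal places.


Convert target power to watts: P = 5.5 * 1000 = 5500.0 W
Compute denominator: eta * G = 0.21 * 885 = 185.85
Required area A = P / (eta * G) = 5500.0 / 185.85
A = 29.59 m^2

29.59


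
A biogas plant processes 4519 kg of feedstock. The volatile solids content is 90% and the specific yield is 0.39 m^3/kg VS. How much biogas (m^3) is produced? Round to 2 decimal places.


Compute volatile solids:
  VS = mass * VS_fraction = 4519 * 0.9 = 4067.1 kg
Calculate biogas volume:
  Biogas = VS * specific_yield = 4067.1 * 0.39
  Biogas = 1586.17 m^3

1586.17


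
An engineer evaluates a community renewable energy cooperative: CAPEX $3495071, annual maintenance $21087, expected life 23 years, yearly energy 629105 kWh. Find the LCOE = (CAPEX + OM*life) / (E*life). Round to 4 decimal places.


Total cost = CAPEX + OM * lifetime = 3495071 + 21087 * 23 = 3495071 + 485001 = 3980072
Total generation = annual * lifetime = 629105 * 23 = 14469415 kWh
LCOE = 3980072 / 14469415
LCOE = 0.2751 $/kWh

0.2751


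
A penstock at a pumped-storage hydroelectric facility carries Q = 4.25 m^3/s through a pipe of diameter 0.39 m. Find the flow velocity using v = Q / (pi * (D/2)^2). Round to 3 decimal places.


Compute pipe cross-sectional area:
  A = pi * (D/2)^2 = pi * (0.39/2)^2 = 0.1195 m^2
Calculate velocity:
  v = Q / A = 4.25 / 0.1195
  v = 35.577 m/s

35.577


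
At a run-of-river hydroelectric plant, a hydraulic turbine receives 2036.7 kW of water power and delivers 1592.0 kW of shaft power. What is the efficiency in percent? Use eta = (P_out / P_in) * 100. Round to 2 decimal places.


Turbine efficiency = (output power / input power) * 100
eta = (1592.0 / 2036.7) * 100
eta = 78.17%

78.17


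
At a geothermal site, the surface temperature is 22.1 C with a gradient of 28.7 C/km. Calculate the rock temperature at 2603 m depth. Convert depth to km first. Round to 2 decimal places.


Convert depth to km: 2603 / 1000 = 2.603 km
Temperature increase = gradient * depth_km = 28.7 * 2.603 = 74.71 C
Temperature at depth = T_surface + delta_T = 22.1 + 74.71
T = 96.81 C

96.81


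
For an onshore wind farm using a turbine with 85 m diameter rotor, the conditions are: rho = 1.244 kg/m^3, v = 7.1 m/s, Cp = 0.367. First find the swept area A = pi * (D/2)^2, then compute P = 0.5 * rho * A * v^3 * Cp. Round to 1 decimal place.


Step 1 -- Compute swept area:
  A = pi * (D/2)^2 = pi * (85/2)^2 = 5674.5 m^2
Step 2 -- Apply wind power equation:
  P = 0.5 * rho * A * v^3 * Cp
  v^3 = 7.1^3 = 357.911
  P = 0.5 * 1.244 * 5674.5 * 357.911 * 0.367
  P = 463616.9 W

463616.9
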